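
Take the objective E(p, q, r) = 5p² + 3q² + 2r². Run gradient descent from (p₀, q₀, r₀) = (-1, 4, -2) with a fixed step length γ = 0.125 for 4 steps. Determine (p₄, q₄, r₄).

(-0.00390625, 0.015625, -0.125)

∇E = (10p, 6q, 4r)
(p₁, q₁, r₁) = (-1, 4, -2) − 0.125·(-10, 24, -8) = (0.25, 1, -1)
(p₂, q₂, r₂) = (0.25, 1, -1) − 0.125·(2.5, 6, -4) = (-0.0625, 0.25, -0.5)
(p₃, q₃, r₃) = (-0.0625, 0.25, -0.5) − 0.125·(-0.625, 1.5, -2) = (0.015625, 0.0625, -0.25)
(p₄, q₄, r₄) = (0.015625, 0.0625, -0.25) − 0.125·(0.15625, 0.375, -1) = (-0.00390625, 0.015625, -0.125)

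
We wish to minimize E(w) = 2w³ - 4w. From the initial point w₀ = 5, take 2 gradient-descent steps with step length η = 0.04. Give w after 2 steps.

-0.849344

E′(w) = 6w² - 4
Step 1: E′(5) = 146; w₁ = 5 − 0.04·146 = -0.84
Step 2: E′(-0.84) = 0.2336; w₂ = -0.84 − 0.04·0.2336 = -0.849344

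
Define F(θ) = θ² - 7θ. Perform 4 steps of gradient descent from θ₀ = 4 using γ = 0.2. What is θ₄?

F′(θ) = 2θ - 7
θ₁ = 4 − 0.2·1 = 3.8
θ₂ = 3.8 − 0.2·0.6 = 3.68
θ₃ = 3.68 − 0.2·0.36 = 3.608
θ₄ = 3.608 − 0.2·0.216 = 3.5648

3.5648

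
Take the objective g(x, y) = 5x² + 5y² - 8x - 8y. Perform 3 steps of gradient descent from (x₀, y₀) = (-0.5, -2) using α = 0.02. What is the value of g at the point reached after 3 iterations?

∇g = (10x - 8, 10y - 8)
(x₁, y₁) = (-0.5, -2) − 0.02·(-13, -28) = (-0.24, -1.44)
(x₂, y₂) = (-0.24, -1.44) − 0.02·(-10.4, -22.4) = (-0.032, -0.992)
(x₃, y₃) = (-0.032, -0.992) − 0.02·(-8.32, -17.92) = (0.1344, -0.6336)
g(0.1344, -0.6336) = 6.0911616

6.0911616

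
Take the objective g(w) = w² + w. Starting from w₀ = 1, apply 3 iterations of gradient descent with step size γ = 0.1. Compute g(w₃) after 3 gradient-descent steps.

0.339824

g′(w) = 2w + 1
w₁ = 1 − 0.1·3 = 0.7
w₂ = 0.7 − 0.1·2.4 = 0.46
w₃ = 0.46 − 0.1·1.92 = 0.268
g(0.268) = 0.339824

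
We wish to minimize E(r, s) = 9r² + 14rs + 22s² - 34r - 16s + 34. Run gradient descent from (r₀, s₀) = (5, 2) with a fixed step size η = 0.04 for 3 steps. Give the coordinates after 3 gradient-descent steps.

(1.036096, -3.446784)

∇E = (18r + 14s - 34, 14r + 44s - 16)
(r₁, s₁) = (5, 2) − 0.04·(84, 142) = (1.64, -3.68)
(r₂, s₂) = (1.64, -3.68) − 0.04·(-56, -154.96) = (3.88, 2.5184)
(r₃, s₃) = (3.88, 2.5184) − 0.04·(71.0976, 149.1296) = (1.036096, -3.446784)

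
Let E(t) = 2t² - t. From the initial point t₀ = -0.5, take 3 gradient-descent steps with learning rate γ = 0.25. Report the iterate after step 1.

E′(t) = 4t - 1
Step 1: E′(-0.5) = -3; t₁ = -0.5 − 0.25·(-3) = 0.25

0.25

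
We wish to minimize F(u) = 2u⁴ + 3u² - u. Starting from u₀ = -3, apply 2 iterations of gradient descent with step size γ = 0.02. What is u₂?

0.72992

F′(u) = 8u³ + 6u - 1
Step 1: F′(-3) = -235; u₁ = -3 − 0.02·(-235) = 1.7
Step 2: F′(1.7) = 48.504; u₂ = 1.7 − 0.02·48.504 = 0.72992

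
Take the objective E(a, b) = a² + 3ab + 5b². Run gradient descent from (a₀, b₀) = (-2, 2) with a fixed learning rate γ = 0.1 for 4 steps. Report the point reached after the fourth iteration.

∇E = (2a + 3b, 3a + 10b)
(a₁, b₁) = (-2, 2) − 0.1·(2, 14) = (-2.2, 0.6)
(a₂, b₂) = (-2.2, 0.6) − 0.1·(-2.6, -0.6) = (-1.94, 0.66)
(a₃, b₃) = (-1.94, 0.66) − 0.1·(-1.9, 0.78) = (-1.75, 0.582)
(a₄, b₄) = (-1.75, 0.582) − 0.1·(-1.754, 0.57) = (-1.5746, 0.525)

(-1.5746, 0.525)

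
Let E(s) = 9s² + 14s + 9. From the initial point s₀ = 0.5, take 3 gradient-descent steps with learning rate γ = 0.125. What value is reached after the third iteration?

E′(s) = 18s + 14
s₁ = 0.5 − 0.125·23 = -2.375
s₂ = -2.375 − 0.125·(-28.75) = 1.21875
s₃ = 1.21875 − 0.125·35.9375 = -3.2734375

-3.2734375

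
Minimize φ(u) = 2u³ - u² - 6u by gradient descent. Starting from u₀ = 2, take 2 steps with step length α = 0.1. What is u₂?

φ′(u) = 6u² - 2u - 6
Step 1: φ′(2) = 14; u₁ = 2 − 0.1·14 = 0.6
Step 2: φ′(0.6) = -5.04; u₂ = 0.6 − 0.1·(-5.04) = 1.104

1.104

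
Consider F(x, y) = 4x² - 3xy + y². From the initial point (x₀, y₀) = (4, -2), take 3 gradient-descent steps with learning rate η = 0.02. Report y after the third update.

-1.204416

∇F = (8x - 3y, -3x + 2y)
Step 1: at (4, -2), ∇F = (38, -16) → (4, -2) − 0.02·(38, -16) = (3.24, -1.68)
Step 2: at (3.24, -1.68), ∇F = (30.96, -13.08) → (3.24, -1.68) − 0.02·(30.96, -13.08) = (2.6208, -1.4184)
Step 3: at (2.6208, -1.4184), ∇F = (25.2216, -10.6992) → (2.6208, -1.4184) − 0.02·(25.2216, -10.6992) = (2.116368, -1.204416)
y = -1.204416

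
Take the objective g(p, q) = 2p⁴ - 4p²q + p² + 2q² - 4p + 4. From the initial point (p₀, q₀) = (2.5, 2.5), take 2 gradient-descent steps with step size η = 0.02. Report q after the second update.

∇g = (8p³ - 8pq + 2p - 4, -4p² + 4q)
(p₁, q₁) = (2.5, 2.5) − 0.02·(76, -15) = (0.98, 2.8)
(p₂, q₂) = (0.98, 2.8) − 0.02·(-16.462464, 7.3584) = (1.30924928, 2.652832)
q = 2.652832

2.652832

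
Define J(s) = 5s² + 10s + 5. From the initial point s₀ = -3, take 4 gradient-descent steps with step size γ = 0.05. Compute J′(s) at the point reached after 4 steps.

-1.25

J′(s) = 10s + 10
s₁ = -3 − 0.05·(-20) = -2
s₂ = -2 − 0.05·(-10) = -1.5
s₃ = -1.5 − 0.05·(-5) = -1.25
s₄ = -1.25 − 0.05·(-2.5) = -1.125
J′(s) at (-1.125) = -1.25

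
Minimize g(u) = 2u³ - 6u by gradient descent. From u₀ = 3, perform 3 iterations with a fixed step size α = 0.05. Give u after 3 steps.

g′(u) = 6u² - 6
Step 1: g′(3) = 48; u₁ = 3 − 0.05·48 = 0.6
Step 2: g′(0.6) = -3.84; u₂ = 0.6 − 0.05·(-3.84) = 0.792
Step 3: g′(0.792) = -2.236416; u₃ = 0.792 − 0.05·(-2.236416) = 0.9038208

0.9038208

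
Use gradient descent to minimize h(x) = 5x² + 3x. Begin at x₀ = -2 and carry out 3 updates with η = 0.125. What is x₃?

h′(x) = 10x + 3
x₁ = -2 − 0.125·(-17) = 0.125
x₂ = 0.125 − 0.125·4.25 = -0.40625
x₃ = -0.40625 − 0.125·(-1.0625) = -0.2734375

-0.2734375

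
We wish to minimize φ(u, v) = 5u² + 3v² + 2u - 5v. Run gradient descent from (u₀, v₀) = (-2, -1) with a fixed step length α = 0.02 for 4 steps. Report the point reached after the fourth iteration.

(-0.93728, -0.26610816)

∇φ = (10u + 2, 6v - 5)
(u₁, v₁) = (-2, -1) − 0.02·(-18, -11) = (-1.64, -0.78)
(u₂, v₂) = (-1.64, -0.78) − 0.02·(-14.4, -9.68) = (-1.352, -0.5864)
(u₃, v₃) = (-1.352, -0.5864) − 0.02·(-11.52, -8.5184) = (-1.1216, -0.416032)
(u₄, v₄) = (-1.1216, -0.416032) − 0.02·(-9.216, -7.496192) = (-0.93728, -0.26610816)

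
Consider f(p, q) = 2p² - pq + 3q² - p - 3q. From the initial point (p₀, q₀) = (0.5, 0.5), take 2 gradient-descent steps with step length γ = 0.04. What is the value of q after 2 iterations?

∇f = (4p - q - 1, -p + 6q - 3)
(p₁, q₁) = (0.5, 0.5) − 0.04·(0.5, -0.5) = (0.48, 0.52)
(p₂, q₂) = (0.48, 0.52) − 0.04·(0.4, -0.36) = (0.464, 0.5344)
q = 0.5344

0.5344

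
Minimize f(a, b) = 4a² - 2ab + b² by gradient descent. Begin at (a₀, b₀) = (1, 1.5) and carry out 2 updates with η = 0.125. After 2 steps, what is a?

∇f = (8a - 2b, -2a + 2b)
Step 1: at (1, 1.5), ∇f = (5, 1) → (1, 1.5) − 0.125·(5, 1) = (0.375, 1.375)
Step 2: at (0.375, 1.375), ∇f = (0.25, 2) → (0.375, 1.375) − 0.125·(0.25, 2) = (0.34375, 1.125)
a = 0.34375

0.34375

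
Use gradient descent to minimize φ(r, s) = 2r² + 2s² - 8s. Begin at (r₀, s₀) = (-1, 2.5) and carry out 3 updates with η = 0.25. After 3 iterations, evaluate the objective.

∇φ = (4r, 4s - 8)
Step 1: at (-1, 2.5), ∇φ = (-4, 2) → (-1, 2.5) − 0.25·(-4, 2) = (0, 2)
Step 2: at (0, 2), ∇φ = (0, 0) → (0, 2) − 0.25·(0, 0) = (0, 2)
Step 3: at (0, 2), ∇φ = (0, 0) → (0, 2) − 0.25·(0, 0) = (0, 2)
φ(0, 2) = -8

-8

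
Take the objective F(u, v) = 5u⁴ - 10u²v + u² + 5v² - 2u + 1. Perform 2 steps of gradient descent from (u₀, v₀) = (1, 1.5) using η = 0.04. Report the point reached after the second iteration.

∇F = (20u³ - 20uv + 2u - 2, -10u² + 10v)
Step 1: at (1, 1.5), ∇F = (-10, 5) → (1, 1.5) − 0.04·(-10, 5) = (1.4, 1.3)
Step 2: at (1.4, 1.3), ∇F = (19.28, -6.6) → (1.4, 1.3) − 0.04·(19.28, -6.6) = (0.6288, 1.564)

(0.6288, 1.564)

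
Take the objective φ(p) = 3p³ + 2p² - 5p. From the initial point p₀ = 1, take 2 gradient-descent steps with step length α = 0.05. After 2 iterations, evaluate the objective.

-1.645000704

φ′(p) = 9p² + 4p - 5
p₁ = 1 − 0.05·8 = 0.6
p₂ = 0.6 − 0.05·0.64 = 0.568
φ(0.568) = -1.645000704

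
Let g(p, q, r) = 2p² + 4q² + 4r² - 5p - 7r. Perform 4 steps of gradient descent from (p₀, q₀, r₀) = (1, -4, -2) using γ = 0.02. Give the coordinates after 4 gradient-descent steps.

(1.07090176, -1.99148544, -0.55638016)

∇g = (4p - 5, 8q, 8r - 7)
(p₁, q₁, r₁) = (1, -4, -2) − 0.02·(-1, -32, -23) = (1.02, -3.36, -1.54)
(p₂, q₂, r₂) = (1.02, -3.36, -1.54) − 0.02·(-0.92, -26.88, -19.32) = (1.0384, -2.8224, -1.1536)
(p₃, q₃, r₃) = (1.0384, -2.8224, -1.1536) − 0.02·(-0.8464, -22.5792, -16.2288) = (1.055328, -2.370816, -0.829024)
(p₄, q₄, r₄) = (1.055328, -2.370816, -0.829024) − 0.02·(-0.778688, -18.966528, -13.632192) = (1.07090176, -1.99148544, -0.55638016)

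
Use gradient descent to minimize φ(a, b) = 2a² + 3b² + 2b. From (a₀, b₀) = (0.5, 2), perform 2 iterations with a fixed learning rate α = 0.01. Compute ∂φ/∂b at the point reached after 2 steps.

∇φ = (4a, 6b + 2)
Step 1: at (0.5, 2), ∇φ = (2, 14) → (0.5, 2) − 0.01·(2, 14) = (0.48, 1.86)
Step 2: at (0.48, 1.86), ∇φ = (1.92, 13.16) → (0.48, 1.86) − 0.01·(1.92, 13.16) = (0.4608, 1.7284)
∂φ/∂b at (0.4608, 1.7284) = 12.3704

12.3704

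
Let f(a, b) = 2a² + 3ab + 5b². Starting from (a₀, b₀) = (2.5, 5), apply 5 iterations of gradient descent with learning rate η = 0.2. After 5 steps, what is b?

∇f = (4a + 3b, 3a + 10b)
(a₁, b₁) = (2.5, 5) − 0.2·(25, 57.5) = (-2.5, -6.5)
(a₂, b₂) = (-2.5, -6.5) − 0.2·(-29.5, -72.5) = (3.4, 8)
(a₃, b₃) = (3.4, 8) − 0.2·(37.6, 90.2) = (-4.12, -10.04)
(a₄, b₄) = (-4.12, -10.04) − 0.2·(-46.6, -112.76) = (5.2, 12.512)
(a₅, b₅) = (5.2, 12.512) − 0.2·(58.336, 140.72) = (-6.4672, -15.632)
b = -15.632

-15.632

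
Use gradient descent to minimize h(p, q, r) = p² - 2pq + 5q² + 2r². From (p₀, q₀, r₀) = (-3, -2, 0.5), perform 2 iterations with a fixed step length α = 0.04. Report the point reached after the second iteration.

∇h = (2p - 2q, -2p + 10q, 4r)
(p₁, q₁, r₁) = (-3, -2, 0.5) − 0.04·(-2, -14, 2) = (-2.92, -1.44, 0.42)
(p₂, q₂, r₂) = (-2.92, -1.44, 0.42) − 0.04·(-2.96, -8.56, 1.68) = (-2.8016, -1.0976, 0.3528)

(-2.8016, -1.0976, 0.3528)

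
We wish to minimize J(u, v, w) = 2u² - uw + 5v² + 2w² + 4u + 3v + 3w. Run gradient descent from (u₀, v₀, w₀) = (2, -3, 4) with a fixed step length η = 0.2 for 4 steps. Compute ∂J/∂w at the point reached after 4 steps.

∇J = (4u - w + 4, 10v + 3, -u + 4w + 3)
(u₁, v₁, w₁) = (2, -3, 4) − 0.2·(8, -27, 17) = (0.4, 2.4, 0.6)
(u₂, v₂, w₂) = (0.4, 2.4, 0.6) − 0.2·(5, 27, 5) = (-0.6, -3, -0.4)
(u₃, v₃, w₃) = (-0.6, -3, -0.4) − 0.2·(2, -27, 2) = (-1, 2.4, -0.8)
(u₄, v₄, w₄) = (-1, 2.4, -0.8) − 0.2·(0.8, 27, 0.8) = (-1.16, -3, -0.96)
∂J/∂w at (-1.16, -3, -0.96) = 0.32

0.32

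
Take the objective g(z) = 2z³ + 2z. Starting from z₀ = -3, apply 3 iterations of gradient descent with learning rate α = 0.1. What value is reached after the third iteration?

g′(z) = 6z² + 2
z₁ = -3 − 0.1·56 = -8.6
z₂ = -8.6 − 0.1·445.76 = -53.176
z₃ = -53.176 − 0.1·16968.121856 = -1749.9881856

-1749.9881856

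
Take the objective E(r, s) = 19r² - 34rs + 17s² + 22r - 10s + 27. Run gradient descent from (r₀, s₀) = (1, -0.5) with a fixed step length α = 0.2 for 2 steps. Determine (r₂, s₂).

∇E = (38r - 34s + 22, -34r + 34s - 10)
(r₁, s₁) = (1, -0.5) − 0.2·(77, -61) = (-14.4, 11.7)
(r₂, s₂) = (-14.4, 11.7) − 0.2·(-923, 877.4) = (170.2, -163.78)

(170.2, -163.78)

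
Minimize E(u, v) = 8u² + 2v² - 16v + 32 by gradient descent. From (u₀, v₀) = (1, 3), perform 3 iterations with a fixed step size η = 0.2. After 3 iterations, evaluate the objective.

907.03936

∇E = (16u, 4v - 16)
Step 1: at (1, 3), ∇E = (16, -4) → (1, 3) − 0.2·(16, -4) = (-2.2, 3.8)
Step 2: at (-2.2, 3.8), ∇E = (-35.2, -0.8) → (-2.2, 3.8) − 0.2·(-35.2, -0.8) = (4.84, 3.96)
Step 3: at (4.84, 3.96), ∇E = (77.44, -0.16) → (4.84, 3.96) − 0.2·(77.44, -0.16) = (-10.648, 3.992)
E(-10.648, 3.992) = 907.03936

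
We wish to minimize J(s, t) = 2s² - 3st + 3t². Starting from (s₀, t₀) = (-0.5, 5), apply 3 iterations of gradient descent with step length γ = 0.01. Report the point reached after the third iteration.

∇J = (4s - 3t, -3s + 6t)
Step 1: at (-0.5, 5), ∇J = (-17, 31.5) → (-0.5, 5) − 0.01·(-17, 31.5) = (-0.33, 4.685)
Step 2: at (-0.33, 4.685), ∇J = (-15.375, 29.1) → (-0.33, 4.685) − 0.01·(-15.375, 29.1) = (-0.17625, 4.394)
Step 3: at (-0.17625, 4.394), ∇J = (-13.887, 26.89275) → (-0.17625, 4.394) − 0.01·(-13.887, 26.89275) = (-0.03738, 4.1250725)

(-0.03738, 4.1250725)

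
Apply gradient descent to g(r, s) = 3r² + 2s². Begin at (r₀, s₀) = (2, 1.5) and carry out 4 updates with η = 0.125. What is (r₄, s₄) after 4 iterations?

∇g = (6r, 4s)
(r₁, s₁) = (2, 1.5) − 0.125·(12, 6) = (0.5, 0.75)
(r₂, s₂) = (0.5, 0.75) − 0.125·(3, 3) = (0.125, 0.375)
(r₃, s₃) = (0.125, 0.375) − 0.125·(0.75, 1.5) = (0.03125, 0.1875)
(r₄, s₄) = (0.03125, 0.1875) − 0.125·(0.1875, 0.75) = (0.0078125, 0.09375)

(0.0078125, 0.09375)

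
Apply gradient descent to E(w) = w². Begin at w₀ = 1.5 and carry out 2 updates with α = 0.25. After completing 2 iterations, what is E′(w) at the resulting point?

0.75

E′(w) = 2w
w₁ = 1.5 − 0.25·3 = 0.75
w₂ = 0.75 − 0.25·1.5 = 0.375
E′(w) at (0.375) = 0.75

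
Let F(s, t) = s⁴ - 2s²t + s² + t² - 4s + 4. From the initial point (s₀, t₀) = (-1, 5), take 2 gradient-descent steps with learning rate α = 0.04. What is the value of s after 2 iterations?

∇F = (4s³ - 4st + 2s - 4, -2s² + 2t)
(s₁, t₁) = (-1, 5) − 0.04·(10, 8) = (-1.4, 4.68)
(s₂, t₂) = (-1.4, 4.68) − 0.04·(8.432, 5.44) = (-1.73728, 4.4624)
s = -1.73728

-1.73728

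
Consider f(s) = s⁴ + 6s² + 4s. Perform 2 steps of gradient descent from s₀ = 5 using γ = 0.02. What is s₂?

f′(s) = 4s³ + 12s + 4
Step 1: f′(5) = 564; s₁ = 5 − 0.02·564 = -6.28
Step 2: f′(-6.28) = -1062.052608; s₂ = -6.28 − 0.02·(-1062.052608) = 14.96105216

14.96105216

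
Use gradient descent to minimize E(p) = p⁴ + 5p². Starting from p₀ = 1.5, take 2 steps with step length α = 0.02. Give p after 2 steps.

E′(p) = 4p³ + 10p
p₁ = 1.5 − 0.02·28.5 = 0.93
p₂ = 0.93 − 0.02·12.517428 = 0.67965144

0.67965144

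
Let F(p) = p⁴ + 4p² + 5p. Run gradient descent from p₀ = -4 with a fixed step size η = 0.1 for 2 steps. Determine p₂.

-5735.2028

F′(p) = 4p³ + 8p + 5
p₁ = -4 − 0.1·(-283) = 24.3
p₂ = 24.3 − 0.1·57595.028 = -5735.2028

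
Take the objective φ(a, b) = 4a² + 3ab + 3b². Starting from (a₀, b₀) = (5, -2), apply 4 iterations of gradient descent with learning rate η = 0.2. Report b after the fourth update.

1.9072

∇φ = (8a + 3b, 3a + 6b)
Step 1: at (5, -2), ∇φ = (34, 3) → (5, -2) − 0.2·(34, 3) = (-1.8, -2.6)
Step 2: at (-1.8, -2.6), ∇φ = (-22.2, -21) → (-1.8, -2.6) − 0.2·(-22.2, -21) = (2.64, 1.6)
Step 3: at (2.64, 1.6), ∇φ = (25.92, 17.52) → (2.64, 1.6) − 0.2·(25.92, 17.52) = (-2.544, -1.904)
Step 4: at (-2.544, -1.904), ∇φ = (-26.064, -19.056) → (-2.544, -1.904) − 0.2·(-26.064, -19.056) = (2.6688, 1.9072)
b = 1.9072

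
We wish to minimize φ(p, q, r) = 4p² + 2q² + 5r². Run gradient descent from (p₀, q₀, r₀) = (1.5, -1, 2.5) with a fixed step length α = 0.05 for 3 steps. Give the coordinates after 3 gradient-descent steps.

∇φ = (8p, 4q, 10r)
Step 1: at (1.5, -1, 2.5), ∇φ = (12, -4, 25) → (1.5, -1, 2.5) − 0.05·(12, -4, 25) = (0.9, -0.8, 1.25)
Step 2: at (0.9, -0.8, 1.25), ∇φ = (7.2, -3.2, 12.5) → (0.9, -0.8, 1.25) − 0.05·(7.2, -3.2, 12.5) = (0.54, -0.64, 0.625)
Step 3: at (0.54, -0.64, 0.625), ∇φ = (4.32, -2.56, 6.25) → (0.54, -0.64, 0.625) − 0.05·(4.32, -2.56, 6.25) = (0.324, -0.512, 0.3125)

(0.324, -0.512, 0.3125)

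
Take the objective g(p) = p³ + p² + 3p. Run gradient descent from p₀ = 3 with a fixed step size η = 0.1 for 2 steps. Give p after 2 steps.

-0.888

g′(p) = 3p² + 2p + 3
p₁ = 3 − 0.1·36 = -0.6
p₂ = -0.6 − 0.1·2.88 = -0.888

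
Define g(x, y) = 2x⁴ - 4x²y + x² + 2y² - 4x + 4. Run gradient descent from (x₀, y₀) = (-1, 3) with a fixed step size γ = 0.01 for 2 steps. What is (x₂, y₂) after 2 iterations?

(-1.18848, 2.8516)

∇g = (8x³ - 8xy + 2x - 4, -4x² + 4y)
(x₁, y₁) = (-1, 3) − 0.01·(10, 8) = (-1.1, 2.92)
(x₂, y₂) = (-1.1, 2.92) − 0.01·(8.848, 6.84) = (-1.18848, 2.8516)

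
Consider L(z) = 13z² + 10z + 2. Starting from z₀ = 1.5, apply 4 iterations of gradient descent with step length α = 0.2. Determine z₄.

586.0504

L′(z) = 26z + 10
z₁ = 1.5 − 0.2·49 = -8.3
z₂ = -8.3 − 0.2·(-205.8) = 32.86
z₃ = 32.86 − 0.2·864.36 = -140.012
z₄ = -140.012 − 0.2·(-3630.312) = 586.0504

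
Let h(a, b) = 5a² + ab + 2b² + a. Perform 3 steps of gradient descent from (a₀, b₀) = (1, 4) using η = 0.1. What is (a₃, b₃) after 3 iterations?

(-0.243, 0.891)

∇h = (10a + b + 1, a + 4b)
Step 1: at (1, 4), ∇h = (15, 17) → (1, 4) − 0.1·(15, 17) = (-0.5, 2.3)
Step 2: at (-0.5, 2.3), ∇h = (-1.7, 8.7) → (-0.5, 2.3) − 0.1·(-1.7, 8.7) = (-0.33, 1.43)
Step 3: at (-0.33, 1.43), ∇h = (-0.87, 5.39) → (-0.33, 1.43) − 0.1·(-0.87, 5.39) = (-0.243, 0.891)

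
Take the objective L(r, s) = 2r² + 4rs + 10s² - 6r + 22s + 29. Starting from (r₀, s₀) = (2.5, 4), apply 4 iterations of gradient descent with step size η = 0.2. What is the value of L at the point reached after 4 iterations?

∇L = (4r + 4s - 6, 4r + 20s + 22)
(r₁, s₁) = (2.5, 4) − 0.2·(20, 112) = (-1.5, -18.4)
(r₂, s₂) = (-1.5, -18.4) − 0.2·(-85.6, -352) = (15.62, 52)
(r₃, s₃) = (15.62, 52) − 0.2·(264.48, 1124.48) = (-37.276, -172.896)
(r₄, s₄) = (-37.276, -172.896) − 0.2·(-846.688, -3585.024) = (132.0616, 544.1088)
L(132.0616, 544.1088) = 3294054.93357184

3294054.93357184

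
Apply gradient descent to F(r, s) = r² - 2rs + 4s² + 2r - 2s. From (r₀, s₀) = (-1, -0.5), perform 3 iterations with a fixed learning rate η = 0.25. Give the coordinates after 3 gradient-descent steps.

(-1.25, 0.6875)

∇F = (2r - 2s + 2, -2r + 8s - 2)
Step 1: at (-1, -0.5), ∇F = (1, -4) → (-1, -0.5) − 0.25·(1, -4) = (-1.25, 0.5)
Step 2: at (-1.25, 0.5), ∇F = (-1.5, 4.5) → (-1.25, 0.5) − 0.25·(-1.5, 4.5) = (-0.875, -0.625)
Step 3: at (-0.875, -0.625), ∇F = (1.5, -5.25) → (-0.875, -0.625) − 0.25·(1.5, -5.25) = (-1.25, 0.6875)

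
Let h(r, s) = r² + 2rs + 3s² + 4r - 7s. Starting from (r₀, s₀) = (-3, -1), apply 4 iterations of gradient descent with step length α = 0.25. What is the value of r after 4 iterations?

-4.3125

∇h = (2r + 2s + 4, 2r + 6s - 7)
Step 1: at (-3, -1), ∇h = (-4, -19) → (-3, -1) − 0.25·(-4, -19) = (-2, 3.75)
Step 2: at (-2, 3.75), ∇h = (7.5, 11.5) → (-2, 3.75) − 0.25·(7.5, 11.5) = (-3.875, 0.875)
Step 3: at (-3.875, 0.875), ∇h = (-2, -9.5) → (-3.875, 0.875) − 0.25·(-2, -9.5) = (-3.375, 3.25)
Step 4: at (-3.375, 3.25), ∇h = (3.75, 5.75) → (-3.375, 3.25) − 0.25·(3.75, 5.75) = (-4.3125, 1.8125)
r = -4.3125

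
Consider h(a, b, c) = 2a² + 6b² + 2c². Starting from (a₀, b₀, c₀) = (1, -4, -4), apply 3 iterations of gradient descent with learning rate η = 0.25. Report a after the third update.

0

∇h = (4a, 12b, 4c)
(a₁, b₁, c₁) = (1, -4, -4) − 0.25·(4, -48, -16) = (0, 8, 0)
(a₂, b₂, c₂) = (0, 8, 0) − 0.25·(0, 96, 0) = (0, -16, 0)
(a₃, b₃, c₃) = (0, -16, 0) − 0.25·(0, -192, 0) = (0, 32, 0)
a = 0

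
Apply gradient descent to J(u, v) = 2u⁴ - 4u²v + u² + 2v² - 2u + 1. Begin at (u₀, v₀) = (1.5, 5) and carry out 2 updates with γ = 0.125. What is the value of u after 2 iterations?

∇J = (8u³ - 8uv + 2u - 2, -4u² + 4v)
Step 1: at (1.5, 5), ∇J = (-32, 11) → (1.5, 5) − 0.125·(-32, 11) = (5.5, 3.625)
Step 2: at (5.5, 3.625), ∇J = (1180.5, -106.5) → (5.5, 3.625) − 0.125·(1180.5, -106.5) = (-142.0625, 16.9375)
u = -142.0625

-142.0625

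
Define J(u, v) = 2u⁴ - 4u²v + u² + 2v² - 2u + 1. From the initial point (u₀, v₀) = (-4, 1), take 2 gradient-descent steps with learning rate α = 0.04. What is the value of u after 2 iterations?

∇J = (8u³ - 8uv + 2u - 2, -4u² + 4v)
(u₁, v₁) = (-4, 1) − 0.04·(-490, -60) = (15.6, 3.4)
(u₂, v₂) = (15.6, 3.4) − 0.04·(29976.208, -959.84) = (-1183.44832, 41.7936)
u = -1183.44832

-1183.44832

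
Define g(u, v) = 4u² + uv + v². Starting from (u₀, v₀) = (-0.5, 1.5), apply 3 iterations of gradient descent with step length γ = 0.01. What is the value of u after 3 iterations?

∇g = (8u + v, u + 2v)
(u₁, v₁) = (-0.5, 1.5) − 0.01·(-2.5, 2.5) = (-0.475, 1.475)
(u₂, v₂) = (-0.475, 1.475) − 0.01·(-2.325, 2.475) = (-0.45175, 1.45025)
(u₃, v₃) = (-0.45175, 1.45025) − 0.01·(-2.16375, 2.44875) = (-0.4301125, 1.4257625)
u = -0.4301125

-0.4301125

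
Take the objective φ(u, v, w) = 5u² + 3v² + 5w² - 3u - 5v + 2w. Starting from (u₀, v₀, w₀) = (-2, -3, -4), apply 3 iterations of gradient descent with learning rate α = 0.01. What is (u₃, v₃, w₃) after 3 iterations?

∇φ = (10u - 3, 6v - 5, 10w + 2)
(u₁, v₁, w₁) = (-2, -3, -4) − 0.01·(-23, -23, -38) = (-1.77, -2.77, -3.62)
(u₂, v₂, w₂) = (-1.77, -2.77, -3.62) − 0.01·(-20.7, -21.62, -34.2) = (-1.563, -2.5538, -3.278)
(u₃, v₃, w₃) = (-1.563, -2.5538, -3.278) − 0.01·(-18.63, -20.3228, -30.78) = (-1.3767, -2.350572, -2.9702)

(-1.3767, -2.350572, -2.9702)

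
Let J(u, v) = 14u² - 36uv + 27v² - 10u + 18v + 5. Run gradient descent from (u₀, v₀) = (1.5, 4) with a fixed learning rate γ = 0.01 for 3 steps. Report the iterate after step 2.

∇J = (28u - 36v - 10, -36u + 54v + 18)
Step 1: at (1.5, 4), ∇J = (-112, 180) → (1.5, 4) − 0.01·(-112, 180) = (2.62, 2.2)
Step 2: at (2.62, 2.2), ∇J = (-15.84, 42.48) → (2.62, 2.2) − 0.01·(-15.84, 42.48) = (2.7784, 1.7752)

(2.7784, 1.7752)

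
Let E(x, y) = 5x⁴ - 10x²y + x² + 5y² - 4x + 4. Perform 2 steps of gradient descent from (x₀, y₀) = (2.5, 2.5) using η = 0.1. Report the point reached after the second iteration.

∇E = (20x³ - 20xy + 2x - 4, -10x² + 10y)
Step 1: at (2.5, 2.5), ∇E = (188.5, -37.5) → (2.5, 2.5) − 0.1·(188.5, -37.5) = (-16.35, 6.25)
Step 2: at (-16.35, 6.25), ∇E = (-85407.4075, -2610.725) → (-16.35, 6.25) − 0.1·(-85407.4075, -2610.725) = (8524.39075, 267.3225)

(8524.39075, 267.3225)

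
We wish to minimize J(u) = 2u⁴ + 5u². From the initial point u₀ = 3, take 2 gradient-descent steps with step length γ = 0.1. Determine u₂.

8062.1568

J′(u) = 8u³ + 10u
Step 1: J′(3) = 246; u₁ = 3 − 0.1·246 = -21.6
Step 2: J′(-21.6) = -80837.568; u₂ = -21.6 − 0.1·(-80837.568) = 8062.1568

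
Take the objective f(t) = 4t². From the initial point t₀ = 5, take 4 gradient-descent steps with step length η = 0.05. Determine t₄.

f′(t) = 8t
t₁ = 5 − 0.05·40 = 3
t₂ = 3 − 0.05·24 = 1.8
t₃ = 1.8 − 0.05·14.4 = 1.08
t₄ = 1.08 − 0.05·8.64 = 0.648

0.648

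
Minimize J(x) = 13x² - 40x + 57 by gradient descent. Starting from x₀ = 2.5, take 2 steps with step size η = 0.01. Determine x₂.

2.065

J′(x) = 26x - 40
Step 1: J′(2.5) = 25; x₁ = 2.5 − 0.01·25 = 2.25
Step 2: J′(2.25) = 18.5; x₂ = 2.25 − 0.01·18.5 = 2.065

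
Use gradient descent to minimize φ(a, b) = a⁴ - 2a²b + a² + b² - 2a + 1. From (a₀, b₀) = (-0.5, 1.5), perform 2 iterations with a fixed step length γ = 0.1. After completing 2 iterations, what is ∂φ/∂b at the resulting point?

∇φ = (4a³ - 4ab + 2a - 2, -2a² + 2b)
Step 1: at (-0.5, 1.5), ∇φ = (-0.5, 2.5) → (-0.5, 1.5) − 0.1·(-0.5, 2.5) = (-0.45, 1.25)
Step 2: at (-0.45, 1.25), ∇φ = (-1.0145, 2.095) → (-0.45, 1.25) − 0.1·(-1.0145, 2.095) = (-0.34855, 1.0405)
∂φ/∂b at (-0.34855, 1.0405) = 1.838025795

1.838025795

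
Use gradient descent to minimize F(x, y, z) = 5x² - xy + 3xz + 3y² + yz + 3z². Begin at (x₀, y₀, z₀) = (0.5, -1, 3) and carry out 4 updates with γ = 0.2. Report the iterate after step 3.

(-3.94, 0.292, -1.996)

∇F = (10x - y + 3z, -x + 6y + z, 3x + y + 6z)
(x₁, y₁, z₁) = (0.5, -1, 3) − 0.2·(15, -3.5, 18.5) = (-2.5, -0.3, -0.7)
(x₂, y₂, z₂) = (-2.5, -0.3, -0.7) − 0.2·(-26.8, 0, -12) = (2.86, -0.3, 1.7)
(x₃, y₃, z₃) = (2.86, -0.3, 1.7) − 0.2·(34, -2.96, 18.48) = (-3.94, 0.292, -1.996)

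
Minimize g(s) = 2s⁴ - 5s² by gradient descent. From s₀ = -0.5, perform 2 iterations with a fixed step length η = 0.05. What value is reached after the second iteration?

-0.9128

g′(s) = 8s³ - 10s
Step 1: g′(-0.5) = 4; s₁ = -0.5 − 0.05·4 = -0.7
Step 2: g′(-0.7) = 4.256; s₂ = -0.7 − 0.05·4.256 = -0.9128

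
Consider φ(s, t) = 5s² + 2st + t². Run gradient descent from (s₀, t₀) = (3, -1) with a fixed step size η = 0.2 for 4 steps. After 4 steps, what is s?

3.8448

∇φ = (10s + 2t, 2s + 2t)
Step 1: at (3, -1), ∇φ = (28, 4) → (3, -1) − 0.2·(28, 4) = (-2.6, -1.8)
Step 2: at (-2.6, -1.8), ∇φ = (-29.6, -8.8) → (-2.6, -1.8) − 0.2·(-29.6, -8.8) = (3.32, -0.04)
Step 3: at (3.32, -0.04), ∇φ = (33.12, 6.56) → (3.32, -0.04) − 0.2·(33.12, 6.56) = (-3.304, -1.352)
Step 4: at (-3.304, -1.352), ∇φ = (-35.744, -9.312) → (-3.304, -1.352) − 0.2·(-35.744, -9.312) = (3.8448, 0.5104)
s = 3.8448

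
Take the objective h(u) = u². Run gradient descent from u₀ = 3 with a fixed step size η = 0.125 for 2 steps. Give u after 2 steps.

h′(u) = 2u
Step 1: h′(3) = 6; u₁ = 3 − 0.125·6 = 2.25
Step 2: h′(2.25) = 4.5; u₂ = 2.25 − 0.125·4.5 = 1.6875

1.6875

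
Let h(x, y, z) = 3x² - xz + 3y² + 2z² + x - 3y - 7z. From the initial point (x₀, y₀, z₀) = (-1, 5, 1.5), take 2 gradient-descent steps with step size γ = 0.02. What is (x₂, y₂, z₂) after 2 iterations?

(-0.7556, 3.9848, 1.5026)

∇h = (6x - z + 1, 6y - 3, -x + 4z - 7)
(x₁, y₁, z₁) = (-1, 5, 1.5) − 0.02·(-6.5, 27, 0) = (-0.87, 4.46, 1.5)
(x₂, y₂, z₂) = (-0.87, 4.46, 1.5) − 0.02·(-5.72, 23.76, -0.13) = (-0.7556, 3.9848, 1.5026)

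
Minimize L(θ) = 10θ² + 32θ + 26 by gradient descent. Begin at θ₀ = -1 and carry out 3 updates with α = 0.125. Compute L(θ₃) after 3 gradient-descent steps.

L′(θ) = 20θ + 32
Step 1: L′(-1) = 12; θ₁ = -1 − 0.125·12 = -2.5
Step 2: L′(-2.5) = -18; θ₂ = -2.5 − 0.125·(-18) = -0.25
Step 3: L′(-0.25) = 27; θ₃ = -0.25 − 0.125·27 = -3.625
L(-3.625) = 41.40625

41.40625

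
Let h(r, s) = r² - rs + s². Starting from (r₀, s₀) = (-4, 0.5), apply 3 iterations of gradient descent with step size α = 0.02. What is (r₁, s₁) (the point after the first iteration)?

(-3.83, 0.4)

∇h = (2r - s, -r + 2s)
(r₁, s₁) = (-4, 0.5) − 0.02·(-8.5, 5) = (-3.83, 0.4)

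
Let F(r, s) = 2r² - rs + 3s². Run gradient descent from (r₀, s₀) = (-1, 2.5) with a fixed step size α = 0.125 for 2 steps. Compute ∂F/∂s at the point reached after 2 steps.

∇F = (4r - s, -r + 6s)
Step 1: at (-1, 2.5), ∇F = (-6.5, 16) → (-1, 2.5) − 0.125·(-6.5, 16) = (-0.1875, 0.5)
Step 2: at (-0.1875, 0.5), ∇F = (-1.25, 3.1875) → (-0.1875, 0.5) − 0.125·(-1.25, 3.1875) = (-0.03125, 0.1015625)
∂F/∂s at (-0.03125, 0.1015625) = 0.640625

0.640625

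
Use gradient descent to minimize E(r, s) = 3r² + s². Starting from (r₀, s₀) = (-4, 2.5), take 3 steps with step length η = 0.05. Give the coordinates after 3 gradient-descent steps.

(-1.372, 1.8225)

∇E = (6r, 2s)
(r₁, s₁) = (-4, 2.5) − 0.05·(-24, 5) = (-2.8, 2.25)
(r₂, s₂) = (-2.8, 2.25) − 0.05·(-16.8, 4.5) = (-1.96, 2.025)
(r₃, s₃) = (-1.96, 2.025) − 0.05·(-11.76, 4.05) = (-1.372, 1.8225)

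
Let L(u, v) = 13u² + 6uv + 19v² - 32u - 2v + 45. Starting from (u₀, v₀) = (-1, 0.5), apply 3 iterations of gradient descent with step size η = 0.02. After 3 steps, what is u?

0.942688

∇L = (26u + 6v - 32, 6u + 38v - 2)
Step 1: at (-1, 0.5), ∇L = (-55, 11) → (-1, 0.5) − 0.02·(-55, 11) = (0.1, 0.28)
Step 2: at (0.1, 0.28), ∇L = (-27.72, 9.24) → (0.1, 0.28) − 0.02·(-27.72, 9.24) = (0.6544, 0.0952)
Step 3: at (0.6544, 0.0952), ∇L = (-14.4144, 5.544) → (0.6544, 0.0952) − 0.02·(-14.4144, 5.544) = (0.942688, -0.01568)
u = 0.942688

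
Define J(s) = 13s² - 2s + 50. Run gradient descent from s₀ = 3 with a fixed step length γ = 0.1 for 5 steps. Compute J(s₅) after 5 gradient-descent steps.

12262.9599269888

J′(s) = 26s - 2
Step 1: J′(3) = 76; s₁ = 3 − 0.1·76 = -4.6
Step 2: J′(-4.6) = -121.6; s₂ = -4.6 − 0.1·(-121.6) = 7.56
Step 3: J′(7.56) = 194.56; s₃ = 7.56 − 0.1·194.56 = -11.896
Step 4: J′(-11.896) = -311.296; s₄ = -11.896 − 0.1·(-311.296) = 19.2336
Step 5: J′(19.2336) = 498.0736; s₅ = 19.2336 − 0.1·498.0736 = -30.57376
J(-30.57376) = 12262.9599269888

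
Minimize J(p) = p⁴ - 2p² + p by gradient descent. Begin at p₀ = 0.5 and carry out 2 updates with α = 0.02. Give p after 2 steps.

0.52018792

J′(p) = 4p³ - 4p + 1
p₁ = 0.5 − 0.02·(-0.5) = 0.51
p₂ = 0.51 − 0.02·(-0.509396) = 0.52018792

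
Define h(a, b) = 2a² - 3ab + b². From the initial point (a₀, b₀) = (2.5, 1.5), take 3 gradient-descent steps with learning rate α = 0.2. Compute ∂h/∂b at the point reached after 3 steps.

-0.336

∇h = (4a - 3b, -3a + 2b)
Step 1: at (2.5, 1.5), ∇h = (5.5, -4.5) → (2.5, 1.5) − 0.2·(5.5, -4.5) = (1.4, 2.4)
Step 2: at (1.4, 2.4), ∇h = (-1.6, 0.6) → (1.4, 2.4) − 0.2·(-1.6, 0.6) = (1.72, 2.28)
Step 3: at (1.72, 2.28), ∇h = (0.04, -0.6) → (1.72, 2.28) − 0.2·(0.04, -0.6) = (1.712, 2.4)
∂h/∂b at (1.712, 2.4) = -0.336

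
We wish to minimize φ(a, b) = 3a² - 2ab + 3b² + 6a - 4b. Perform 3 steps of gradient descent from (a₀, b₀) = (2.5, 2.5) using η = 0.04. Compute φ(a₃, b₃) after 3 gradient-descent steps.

7.560726339584

∇φ = (6a - 2b + 6, -2a + 6b - 4)
(a₁, b₁) = (2.5, 2.5) − 0.04·(16, 6) = (1.86, 2.26)
(a₂, b₂) = (1.86, 2.26) − 0.04·(12.64, 5.84) = (1.3544, 2.0264)
(a₃, b₃) = (1.3544, 2.0264) − 0.04·(10.0736, 5.4496) = (0.951456, 1.808416)
φ(0.951456, 1.808416) = 7.560726339584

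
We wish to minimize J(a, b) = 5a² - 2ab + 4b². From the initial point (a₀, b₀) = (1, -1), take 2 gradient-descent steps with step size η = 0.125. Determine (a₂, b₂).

(0.1875, -0.125)

∇J = (10a - 2b, -2a + 8b)
Step 1: at (1, -1), ∇J = (12, -10) → (1, -1) − 0.125·(12, -10) = (-0.5, 0.25)
Step 2: at (-0.5, 0.25), ∇J = (-5.5, 3) → (-0.5, 0.25) − 0.125·(-5.5, 3) = (0.1875, -0.125)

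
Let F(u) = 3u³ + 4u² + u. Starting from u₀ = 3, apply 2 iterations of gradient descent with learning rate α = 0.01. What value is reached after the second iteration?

1.436076

F′(u) = 9u² + 8u + 1
Step 1: F′(3) = 106; u₁ = 3 − 0.01·106 = 1.94
Step 2: F′(1.94) = 50.3924; u₂ = 1.94 − 0.01·50.3924 = 1.436076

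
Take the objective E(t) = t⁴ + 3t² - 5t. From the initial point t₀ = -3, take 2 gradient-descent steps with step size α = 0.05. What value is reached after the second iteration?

-6.212775

E′(t) = 4t³ + 6t - 5
Step 1: E′(-3) = -131; t₁ = -3 − 0.05·(-131) = 3.55
Step 2: E′(3.55) = 195.2555; t₂ = 3.55 − 0.05·195.2555 = -6.212775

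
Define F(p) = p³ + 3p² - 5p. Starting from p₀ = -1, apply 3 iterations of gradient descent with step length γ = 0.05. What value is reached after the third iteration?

F′(p) = 3p² + 6p - 5
Step 1: F′(-1) = -8; p₁ = -1 − 0.05·(-8) = -0.6
Step 2: F′(-0.6) = -7.52; p₂ = -0.6 − 0.05·(-7.52) = -0.224
Step 3: F′(-0.224) = -6.193472; p₃ = -0.224 − 0.05·(-6.193472) = 0.0856736

0.0856736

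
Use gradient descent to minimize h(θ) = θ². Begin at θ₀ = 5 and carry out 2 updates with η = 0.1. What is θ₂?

h′(θ) = 2θ
Step 1: h′(5) = 10; θ₁ = 5 − 0.1·10 = 4
Step 2: h′(4) = 8; θ₂ = 4 − 0.1·8 = 3.2

3.2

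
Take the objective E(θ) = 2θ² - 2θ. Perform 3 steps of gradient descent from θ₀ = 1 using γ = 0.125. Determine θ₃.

0.5625

E′(θ) = 4θ - 2
Step 1: E′(1) = 2; θ₁ = 1 − 0.125·2 = 0.75
Step 2: E′(0.75) = 1; θ₂ = 0.75 − 0.125·1 = 0.625
Step 3: E′(0.625) = 0.5; θ₃ = 0.625 − 0.125·0.5 = 0.5625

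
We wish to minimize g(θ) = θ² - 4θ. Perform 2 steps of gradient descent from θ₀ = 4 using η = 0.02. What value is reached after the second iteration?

3.8432

g′(θ) = 2θ - 4
Step 1: g′(4) = 4; θ₁ = 4 − 0.02·4 = 3.92
Step 2: g′(3.92) = 3.84; θ₂ = 3.92 − 0.02·3.84 = 3.8432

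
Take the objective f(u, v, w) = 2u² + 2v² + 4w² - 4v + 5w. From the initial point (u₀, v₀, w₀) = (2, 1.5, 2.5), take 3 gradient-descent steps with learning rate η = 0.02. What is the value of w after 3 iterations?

∇f = (4u, 4v - 4, 8w + 5)
Step 1: at (2, 1.5, 2.5), ∇f = (8, 2, 25) → (2, 1.5, 2.5) − 0.02·(8, 2, 25) = (1.84, 1.46, 2)
Step 2: at (1.84, 1.46, 2), ∇f = (7.36, 1.84, 21) → (1.84, 1.46, 2) − 0.02·(7.36, 1.84, 21) = (1.6928, 1.4232, 1.58)
Step 3: at (1.6928, 1.4232, 1.58), ∇f = (6.7712, 1.6928, 17.64) → (1.6928, 1.4232, 1.58) − 0.02·(6.7712, 1.6928, 17.64) = (1.557376, 1.389344, 1.2272)
w = 1.2272

1.2272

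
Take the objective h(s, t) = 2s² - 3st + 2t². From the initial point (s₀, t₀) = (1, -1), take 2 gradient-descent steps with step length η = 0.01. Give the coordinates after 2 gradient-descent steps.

(0.8649, -0.8649)

∇h = (4s - 3t, -3s + 4t)
Step 1: at (1, -1), ∇h = (7, -7) → (1, -1) − 0.01·(7, -7) = (0.93, -0.93)
Step 2: at (0.93, -0.93), ∇h = (6.51, -6.51) → (0.93, -0.93) − 0.01·(6.51, -6.51) = (0.8649, -0.8649)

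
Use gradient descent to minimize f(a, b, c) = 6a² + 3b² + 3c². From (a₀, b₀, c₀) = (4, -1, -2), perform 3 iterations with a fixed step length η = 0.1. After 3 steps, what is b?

∇f = (12a, 6b, 6c)
Step 1: at (4, -1, -2), ∇f = (48, -6, -12) → (4, -1, -2) − 0.1·(48, -6, -12) = (-0.8, -0.4, -0.8)
Step 2: at (-0.8, -0.4, -0.8), ∇f = (-9.6, -2.4, -4.8) → (-0.8, -0.4, -0.8) − 0.1·(-9.6, -2.4, -4.8) = (0.16, -0.16, -0.32)
Step 3: at (0.16, -0.16, -0.32), ∇f = (1.92, -0.96, -1.92) → (0.16, -0.16, -0.32) − 0.1·(1.92, -0.96, -1.92) = (-0.032, -0.064, -0.128)
b = -0.064

-0.064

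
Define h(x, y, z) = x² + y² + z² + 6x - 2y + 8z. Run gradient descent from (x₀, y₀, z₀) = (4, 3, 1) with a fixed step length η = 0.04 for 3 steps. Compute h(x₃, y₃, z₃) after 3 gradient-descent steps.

∇h = (2x + 6, 2y - 2, 2z + 8)
(x₁, y₁, z₁) = (4, 3, 1) − 0.04·(14, 4, 10) = (3.44, 2.84, 0.6)
(x₂, y₂, z₂) = (3.44, 2.84, 0.6) − 0.04·(12.88, 3.68, 9.2) = (2.9248, 2.6928, 0.232)
(x₃, y₃, z₃) = (2.9248, 2.6928, 0.232) − 0.04·(11.8496, 3.3856, 8.464) = (2.450816, 2.557376, -0.10656)
h(2.450816, 2.557376, -0.10656) = 21.295690104832

21.295690104832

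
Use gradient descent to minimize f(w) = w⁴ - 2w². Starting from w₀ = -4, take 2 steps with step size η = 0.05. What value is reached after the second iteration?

-92.8

f′(w) = 4w³ - 4w
Step 1: f′(-4) = -240; w₁ = -4 − 0.05·(-240) = 8
Step 2: f′(8) = 2016; w₂ = 8 − 0.05·2016 = -92.8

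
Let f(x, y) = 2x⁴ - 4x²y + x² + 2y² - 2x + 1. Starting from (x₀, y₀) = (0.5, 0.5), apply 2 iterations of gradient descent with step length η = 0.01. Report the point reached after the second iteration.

∇f = (8x³ - 8xy + 2x - 2, -4x² + 4y)
Step 1: at (0.5, 0.5), ∇f = (-2, 1) → (0.5, 0.5) − 0.01·(-2, 1) = (0.52, 0.49)
Step 2: at (0.52, 0.49), ∇f = (-1.873536, 0.8784) → (0.52, 0.49) − 0.01·(-1.873536, 0.8784) = (0.53873536, 0.481216)

(0.53873536, 0.481216)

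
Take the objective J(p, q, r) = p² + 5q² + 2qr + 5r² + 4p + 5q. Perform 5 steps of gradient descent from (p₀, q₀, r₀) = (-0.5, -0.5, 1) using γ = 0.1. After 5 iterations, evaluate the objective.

∇J = (2p + 4, 10q + 2r + 5, 2q + 10r)
Step 1: at (-0.5, -0.5, 1), ∇J = (3, 2, 9) → (-0.5, -0.5, 1) − 0.1·(3, 2, 9) = (-0.8, -0.7, 0.1)
Step 2: at (-0.8, -0.7, 0.1), ∇J = (2.4, -1.8, -0.4) → (-0.8, -0.7, 0.1) − 0.1·(2.4, -1.8, -0.4) = (-1.04, -0.52, 0.14)
Step 3: at (-1.04, -0.52, 0.14), ∇J = (1.92, 0.08, 0.36) → (-1.04, -0.52, 0.14) − 0.1·(1.92, 0.08, 0.36) = (-1.232, -0.528, 0.104)
Step 4: at (-1.232, -0.528, 0.104), ∇J = (1.536, -0.072, -0.016) → (-1.232, -0.528, 0.104) − 0.1·(1.536, -0.072, -0.016) = (-1.3856, -0.5208, 0.1056)
Step 5: at (-1.3856, -0.5208, 0.1056), ∇J = (1.2288, 0.0032, 0.0144) → (-1.3856, -0.5208, 0.1056) − 0.1·(1.2288, 0.0032, 0.0144) = (-1.50848, -0.52112, 0.10416)
J(-1.50848, -0.52112, 0.10416) = -5.060491008

-5.060491008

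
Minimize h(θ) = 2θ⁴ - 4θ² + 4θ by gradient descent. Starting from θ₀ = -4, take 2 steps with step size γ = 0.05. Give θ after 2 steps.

h′(θ) = 8θ³ - 8θ + 4
θ₁ = -4 − 0.05·(-476) = 19.8
θ₂ = 19.8 − 0.05·61944.736 = -3077.4368

-3077.4368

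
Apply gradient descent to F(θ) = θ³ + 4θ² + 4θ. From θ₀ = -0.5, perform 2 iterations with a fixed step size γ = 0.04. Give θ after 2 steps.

-0.554108

F′(θ) = 3θ² + 8θ + 4
Step 1: F′(-0.5) = 0.75; θ₁ = -0.5 − 0.04·0.75 = -0.53
Step 2: F′(-0.53) = 0.6027; θ₂ = -0.53 − 0.04·0.6027 = -0.554108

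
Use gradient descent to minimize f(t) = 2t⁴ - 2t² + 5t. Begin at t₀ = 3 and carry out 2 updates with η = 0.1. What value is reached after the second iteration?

f′(t) = 8t³ - 4t + 5
Step 1: f′(3) = 209; t₁ = 3 − 0.1·209 = -17.9
Step 2: f′(-17.9) = -45806.112; t₂ = -17.9 − 0.1·(-45806.112) = 4562.7112

4562.7112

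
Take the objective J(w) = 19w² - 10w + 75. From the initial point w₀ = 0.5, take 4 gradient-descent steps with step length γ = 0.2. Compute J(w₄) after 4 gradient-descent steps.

3837348.56682176

J′(w) = 38w - 10
w₁ = 0.5 − 0.2·9 = -1.3
w₂ = -1.3 − 0.2·(-59.4) = 10.58
w₃ = 10.58 − 0.2·392.04 = -67.828
w₄ = -67.828 − 0.2·(-2587.464) = 449.6648
J(449.6648) = 3837348.56682176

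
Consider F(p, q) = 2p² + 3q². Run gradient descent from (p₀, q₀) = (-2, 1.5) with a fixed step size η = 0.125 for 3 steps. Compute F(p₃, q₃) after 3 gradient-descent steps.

∇F = (4p, 6q)
Step 1: at (-2, 1.5), ∇F = (-8, 9) → (-2, 1.5) − 0.125·(-8, 9) = (-1, 0.375)
Step 2: at (-1, 0.375), ∇F = (-4, 2.25) → (-1, 0.375) − 0.125·(-4, 2.25) = (-0.5, 0.09375)
Step 3: at (-0.5, 0.09375), ∇F = (-2, 0.5625) → (-0.5, 0.09375) − 0.125·(-2, 0.5625) = (-0.25, 0.0234375)
F(-0.25, 0.0234375) = 0.12664794921875

0.12664794921875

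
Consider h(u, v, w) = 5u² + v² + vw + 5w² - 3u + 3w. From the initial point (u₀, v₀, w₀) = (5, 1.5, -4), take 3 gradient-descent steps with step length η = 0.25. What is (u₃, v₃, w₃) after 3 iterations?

(-15.5625, 1.953125, 12.0859375)

∇h = (10u - 3, 2v + w, v + 10w + 3)
Step 1: at (5, 1.5, -4), ∇h = (47, -1, -35.5) → (5, 1.5, -4) − 0.25·(47, -1, -35.5) = (-6.75, 1.75, 4.875)
Step 2: at (-6.75, 1.75, 4.875), ∇h = (-70.5, 8.375, 53.5) → (-6.75, 1.75, 4.875) − 0.25·(-70.5, 8.375, 53.5) = (10.875, -0.34375, -8.5)
Step 3: at (10.875, -0.34375, -8.5), ∇h = (105.75, -9.1875, -82.34375) → (10.875, -0.34375, -8.5) − 0.25·(105.75, -9.1875, -82.34375) = (-15.5625, 1.953125, 12.0859375)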